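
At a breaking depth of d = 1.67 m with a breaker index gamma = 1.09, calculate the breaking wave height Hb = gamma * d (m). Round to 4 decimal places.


Hb = gamma * d
Hb = 1.09 * 1.67
Hb = 1.8203 m

1.8203


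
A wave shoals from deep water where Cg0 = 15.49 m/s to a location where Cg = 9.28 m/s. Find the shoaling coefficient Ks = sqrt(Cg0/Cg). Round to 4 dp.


Ks = sqrt(Cg0 / Cg)
Ks = sqrt(15.49 / 9.28)
Ks = sqrt(1.6692)
Ks = 1.2920

1.2920


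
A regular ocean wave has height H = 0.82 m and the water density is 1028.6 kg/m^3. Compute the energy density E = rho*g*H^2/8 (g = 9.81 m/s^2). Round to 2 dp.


E = (1/8) * rho * g * H^2
E = (1/8) * 1028.6 * 9.81 * 0.82^2
E = 0.125 * 1028.6 * 9.81 * 0.6724
E = 848.11 J/m^2

848.11


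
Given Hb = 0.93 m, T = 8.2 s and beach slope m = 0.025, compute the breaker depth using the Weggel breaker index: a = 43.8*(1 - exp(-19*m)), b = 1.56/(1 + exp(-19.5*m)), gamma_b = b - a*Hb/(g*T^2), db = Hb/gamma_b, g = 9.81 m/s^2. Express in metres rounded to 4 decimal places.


a = 43.8 * (1 - exp(-19 * m))
exp(-19 * 0.025) = exp(-0.4750) = 0.621885
a = 43.8 * (1 - 0.621885) = 16.561435
b = 1.56 / (1 + exp(-19.5 * m))
exp(-19.5 * 0.025) = exp(-0.4875) = 0.614160
b = 1.56 / (1 + 0.614160) = 0.966447
Hb / (g * T^2) = 0.93 / (9.81 * 8.2^2) = 0.93 / 659.6244 = 0.00140989
gamma_b = b - a * Hb/(g*T^2) = 0.966447 - 16.561435 * 0.00140989 = 0.943097
db = Hb / gamma_b = 0.93 / 0.943097
db = 0.9861 m

0.9861


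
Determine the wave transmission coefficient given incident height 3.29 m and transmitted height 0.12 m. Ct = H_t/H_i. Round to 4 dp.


Ct = H_t / H_i
Ct = 0.12 / 3.29
Ct = 0.0365

0.0365


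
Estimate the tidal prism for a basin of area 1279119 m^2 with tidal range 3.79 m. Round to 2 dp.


Tidal prism = Area * Tidal range
P = 1279119 * 3.79
P = 4847861.01 m^3

4847861.01


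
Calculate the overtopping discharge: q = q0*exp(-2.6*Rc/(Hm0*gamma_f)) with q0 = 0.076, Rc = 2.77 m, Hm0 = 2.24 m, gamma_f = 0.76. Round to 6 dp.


q = q0 * exp(-2.6 * Rc / (Hm0 * gamma_f))
Exponent = -2.6 * 2.77 / (2.24 * 0.76)
= -2.6 * 2.77 / 1.7024
= -4.230498
exp(-4.230498) = 0.014545
q = 0.076 * 0.014545
q = 0.001105 m^3/s/m

0.001105


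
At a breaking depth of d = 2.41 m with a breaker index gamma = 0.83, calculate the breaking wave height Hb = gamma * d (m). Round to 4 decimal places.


Hb = gamma * d
Hb = 0.83 * 2.41
Hb = 2.0003 m

2.0003


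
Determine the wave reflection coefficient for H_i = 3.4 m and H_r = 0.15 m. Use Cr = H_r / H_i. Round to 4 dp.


Cr = H_r / H_i
Cr = 0.15 / 3.4
Cr = 0.0441

0.0441


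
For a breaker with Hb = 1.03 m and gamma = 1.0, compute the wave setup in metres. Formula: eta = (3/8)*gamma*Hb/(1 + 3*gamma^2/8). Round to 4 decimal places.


eta = (3/8) * gamma * Hb / (1 + 3*gamma^2/8)
Numerator = (3/8) * 1.0 * 1.03 = 0.386250
Denominator = 1 + 3*1.0^2/8 = 1 + 0.375000 = 1.375000
eta = 0.386250 / 1.375000
eta = 0.2809 m

0.2809


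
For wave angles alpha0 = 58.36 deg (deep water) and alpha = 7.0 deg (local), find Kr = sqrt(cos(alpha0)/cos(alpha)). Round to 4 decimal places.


Kr = sqrt(cos(alpha0) / cos(alpha))
cos(58.36) = 0.524580
cos(7.0) = 0.992546
Kr = sqrt(0.524580 / 0.992546)
Kr = sqrt(0.528520)
Kr = 0.7270

0.7270


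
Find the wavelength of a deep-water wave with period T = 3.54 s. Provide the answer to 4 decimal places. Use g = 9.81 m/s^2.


L0 = g * T^2 / (2 * pi)
L0 = 9.81 * 3.54^2 / (2 * pi)
L0 = 9.81 * 12.5316 / 6.28319
L0 = 122.9350 / 6.28319
L0 = 19.5657 m

19.5657


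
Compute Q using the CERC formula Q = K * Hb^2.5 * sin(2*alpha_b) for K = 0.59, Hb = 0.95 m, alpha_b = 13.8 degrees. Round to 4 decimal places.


Q = K * Hb^2.5 * sin(2 * alpha_b)
Hb^2.5 = 0.95^2.5 = 0.879648
sin(2 * 13.8) = sin(27.6) = 0.463296
Q = 0.59 * 0.879648 * 0.463296
Q = 0.2404 m^3/s

0.2404


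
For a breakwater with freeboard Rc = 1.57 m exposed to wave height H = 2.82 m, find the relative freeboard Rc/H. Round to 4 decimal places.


Relative freeboard = Rc / H
= 1.57 / 2.82
= 0.5567

0.5567


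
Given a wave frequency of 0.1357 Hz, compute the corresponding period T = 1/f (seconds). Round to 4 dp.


T = 1 / f
T = 1 / 0.1357
T = 7.3692 s

7.3692


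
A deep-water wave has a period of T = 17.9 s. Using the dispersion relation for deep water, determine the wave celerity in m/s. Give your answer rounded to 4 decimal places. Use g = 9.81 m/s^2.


We use the deep-water celerity formula:
C = g * T / (2 * pi)
C = 9.81 * 17.9 / (2 * 3.14159...)
C = 175.599000 / 6.283185
C = 27.9474 m/s

27.9474


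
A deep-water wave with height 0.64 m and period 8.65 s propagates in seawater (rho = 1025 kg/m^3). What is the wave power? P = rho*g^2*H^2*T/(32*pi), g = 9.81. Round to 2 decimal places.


P = rho * g^2 * H^2 * T / (32 * pi)
P = 1025 * 9.81^2 * 0.64^2 * 8.65 / (32 * pi)
P = 1025 * 96.2361 * 0.4096 * 8.65 / 100.53096
P = 3476.47 W/m

3476.47


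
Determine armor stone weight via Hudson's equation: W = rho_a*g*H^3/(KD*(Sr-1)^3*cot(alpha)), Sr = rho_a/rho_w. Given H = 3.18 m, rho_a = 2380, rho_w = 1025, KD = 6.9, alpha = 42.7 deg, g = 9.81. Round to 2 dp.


Sr = rho_a / rho_w = 2380 / 1025 = 2.321951
(Sr - 1) = 1.321951
(Sr - 1)^3 = 2.310182
cot(42.7) = 1 / tan(42.7) = 1 / 0.922773 = 1.083690
Numerator = 2380 * 9.81 * 3.18^3 = 750805.2908
Denominator = 6.9 * 2.310182 * 1.083690 = 17.274293
W = 750805.2908 / 17.274293
W = 43463.73 N

43463.73


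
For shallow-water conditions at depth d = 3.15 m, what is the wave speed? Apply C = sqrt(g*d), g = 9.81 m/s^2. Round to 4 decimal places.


Using the shallow-water approximation:
C = sqrt(g * d) = sqrt(9.81 * 3.15)
C = sqrt(30.9015)
C = 5.5589 m/s

5.5589


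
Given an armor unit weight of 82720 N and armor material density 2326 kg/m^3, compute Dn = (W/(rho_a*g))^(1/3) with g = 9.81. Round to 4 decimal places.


V = W / (rho_a * g)
V = 82720 / (2326 * 9.81)
V = 82720 / 22818.06
V = 3.625199 m^3
Dn = V^(1/3) = 3.625199^(1/3)
Dn = 1.5362 m

1.5362


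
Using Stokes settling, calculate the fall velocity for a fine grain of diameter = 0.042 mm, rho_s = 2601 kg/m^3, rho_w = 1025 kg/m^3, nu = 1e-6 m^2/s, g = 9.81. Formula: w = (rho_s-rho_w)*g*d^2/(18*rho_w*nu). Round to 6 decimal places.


w = (rho_s - rho_w) * g * d^2 / (18 * rho_w * nu)
d = 0.042 mm = 0.000042 m
rho_s - rho_w = 2601 - 1025 = 1576
Numerator = 1576 * 9.81 * (0.000042)^2 = 0.000027272428
Denominator = 18 * 1025 * 1e-6 = 0.018450
w = 0.001478 m/s

0.001478


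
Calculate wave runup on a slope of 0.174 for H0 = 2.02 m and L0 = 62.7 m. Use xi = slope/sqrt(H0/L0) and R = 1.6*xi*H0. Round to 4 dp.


xi = slope / sqrt(H0/L0)
H0/L0 = 2.02/62.7 = 0.032217
sqrt(0.032217) = 0.179491
xi = 0.174 / 0.179491 = 0.969410
R = 1.6 * xi * H0 = 1.6 * 0.969410 * 2.02
R = 3.1331 m

3.1331


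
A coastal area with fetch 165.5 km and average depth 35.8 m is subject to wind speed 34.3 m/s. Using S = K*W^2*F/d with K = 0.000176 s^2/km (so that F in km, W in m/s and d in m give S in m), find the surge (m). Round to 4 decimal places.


S = K * W^2 * F / d
W^2 = 34.3^2 = 1176.49
S = 0.000176 * 1176.49 * 165.5 / 35.8
Numerator = 0.000176 * 1176.49 * 165.5 = 34.268801
S = 34.268801 / 35.8 = 0.9572 m

0.9572


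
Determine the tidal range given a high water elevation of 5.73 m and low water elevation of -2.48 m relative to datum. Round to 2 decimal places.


Tidal range = High water - Low water
Tidal range = 5.73 - (-2.48)
Tidal range = 8.21 m

8.21


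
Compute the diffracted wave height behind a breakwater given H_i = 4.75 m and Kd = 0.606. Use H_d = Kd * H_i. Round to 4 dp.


H_d = Kd * H_i
H_d = 0.606 * 4.75
H_d = 2.8785 m

2.8785


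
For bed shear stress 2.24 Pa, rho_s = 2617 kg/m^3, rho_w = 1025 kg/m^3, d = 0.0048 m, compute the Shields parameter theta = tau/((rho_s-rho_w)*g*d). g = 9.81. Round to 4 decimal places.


theta = tau / ((rho_s - rho_w) * g * d)
rho_s - rho_w = 2617 - 1025 = 1592
Denominator = 1592 * 9.81 * 0.0048 = 74.964096
theta = 2.24 / 74.964096
theta = 0.0299

0.0299


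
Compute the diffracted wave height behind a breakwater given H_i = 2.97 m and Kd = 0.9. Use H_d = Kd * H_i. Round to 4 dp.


H_d = Kd * H_i
H_d = 0.9 * 2.97
H_d = 2.6730 m

2.6730


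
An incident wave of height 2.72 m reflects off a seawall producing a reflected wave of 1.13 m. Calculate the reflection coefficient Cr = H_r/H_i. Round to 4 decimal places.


Cr = H_r / H_i
Cr = 1.13 / 2.72
Cr = 0.4154

0.4154


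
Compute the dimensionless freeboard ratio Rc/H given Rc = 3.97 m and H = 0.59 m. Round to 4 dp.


Relative freeboard = Rc / H
= 3.97 / 0.59
= 6.7288

6.7288


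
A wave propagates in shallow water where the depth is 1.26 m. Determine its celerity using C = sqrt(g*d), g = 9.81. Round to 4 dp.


Using the shallow-water approximation:
C = sqrt(g * d) = sqrt(9.81 * 1.26)
C = sqrt(12.3606)
C = 3.5158 m/s

3.5158


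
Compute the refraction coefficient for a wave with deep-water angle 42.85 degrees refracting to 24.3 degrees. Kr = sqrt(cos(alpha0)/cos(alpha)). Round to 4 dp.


Kr = sqrt(cos(alpha0) / cos(alpha))
cos(42.85) = 0.733137
cos(24.3) = 0.911403
Kr = sqrt(0.733137 / 0.911403)
Kr = sqrt(0.804404)
Kr = 0.8969

0.8969


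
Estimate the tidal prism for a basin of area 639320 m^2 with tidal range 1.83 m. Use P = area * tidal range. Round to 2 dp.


Tidal prism = Area * Tidal range
P = 639320 * 1.83
P = 1169955.60 m^3

1169955.60


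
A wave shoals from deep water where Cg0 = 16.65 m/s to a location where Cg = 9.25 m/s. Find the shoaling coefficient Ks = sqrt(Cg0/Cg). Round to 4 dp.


Ks = sqrt(Cg0 / Cg)
Ks = sqrt(16.65 / 9.25)
Ks = sqrt(1.8000)
Ks = 1.3416

1.3416


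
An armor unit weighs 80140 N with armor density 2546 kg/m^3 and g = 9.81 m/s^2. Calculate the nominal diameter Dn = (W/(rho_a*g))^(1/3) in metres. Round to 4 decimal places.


V = W / (rho_a * g)
V = 80140 / (2546 * 9.81)
V = 80140 / 24976.26
V = 3.208647 m^3
Dn = V^(1/3) = 3.208647^(1/3)
Dn = 1.4749 m

1.4749


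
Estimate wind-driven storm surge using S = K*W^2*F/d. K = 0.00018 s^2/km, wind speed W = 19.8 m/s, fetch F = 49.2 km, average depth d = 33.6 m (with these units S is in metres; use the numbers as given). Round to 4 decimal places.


S = K * W^2 * F / d
W^2 = 19.8^2 = 392.04
S = 0.00018 * 392.04 * 49.2 / 33.6
Numerator = 0.00018 * 392.04 * 49.2 = 3.471906
S = 3.471906 / 33.6 = 0.1033 m

0.1033


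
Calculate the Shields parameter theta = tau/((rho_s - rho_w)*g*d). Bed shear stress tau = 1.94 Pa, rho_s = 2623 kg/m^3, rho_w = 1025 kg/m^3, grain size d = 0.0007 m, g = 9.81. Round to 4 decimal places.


theta = tau / ((rho_s - rho_w) * g * d)
rho_s - rho_w = 2623 - 1025 = 1598
Denominator = 1598 * 9.81 * 0.0007 = 10.973466
theta = 1.94 / 10.973466
theta = 0.1768

0.1768


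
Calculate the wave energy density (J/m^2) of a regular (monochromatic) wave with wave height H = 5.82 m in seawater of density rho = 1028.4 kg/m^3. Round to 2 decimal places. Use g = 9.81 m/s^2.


E = (1/8) * rho * g * H^2
E = (1/8) * 1028.4 * 9.81 * 5.82^2
E = 0.125 * 1028.4 * 9.81 * 33.8724
E = 42715.65 J/m^2

42715.65


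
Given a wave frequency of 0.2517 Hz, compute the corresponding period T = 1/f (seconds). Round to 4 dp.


T = 1 / f
T = 1 / 0.2517
T = 3.9730 s

3.9730


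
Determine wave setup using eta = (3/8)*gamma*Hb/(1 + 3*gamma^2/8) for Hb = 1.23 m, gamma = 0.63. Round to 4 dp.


eta = (3/8) * gamma * Hb / (1 + 3*gamma^2/8)
Numerator = (3/8) * 0.63 * 1.23 = 0.290587
Denominator = 1 + 3*0.63^2/8 = 1 + 0.148838 = 1.148838
eta = 0.290587 / 1.148838
eta = 0.2529 m

0.2529


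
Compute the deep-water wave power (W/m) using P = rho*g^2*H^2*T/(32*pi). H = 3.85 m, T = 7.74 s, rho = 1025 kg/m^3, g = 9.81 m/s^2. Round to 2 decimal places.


P = rho * g^2 * H^2 * T / (32 * pi)
P = 1025 * 9.81^2 * 3.85^2 * 7.74 / (32 * pi)
P = 1025 * 96.2361 * 14.8225 * 7.74 / 100.53096
P = 112570.46 W/m

112570.46


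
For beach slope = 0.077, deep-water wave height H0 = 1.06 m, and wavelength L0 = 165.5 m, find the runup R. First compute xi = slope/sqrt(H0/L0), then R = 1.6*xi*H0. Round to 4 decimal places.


xi = slope / sqrt(H0/L0)
H0/L0 = 1.06/165.5 = 0.006405
sqrt(0.006405) = 0.080030
xi = 0.077 / 0.080030 = 0.962137
R = 1.6 * xi * H0 = 1.6 * 0.962137 * 1.06
R = 1.6318 m

1.6318


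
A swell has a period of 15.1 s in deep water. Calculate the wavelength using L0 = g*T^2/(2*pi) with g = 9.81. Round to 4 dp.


L0 = g * T^2 / (2 * pi)
L0 = 9.81 * 15.1^2 / (2 * pi)
L0 = 9.81 * 228.0100 / 6.28319
L0 = 2236.7781 / 6.28319
L0 = 355.9943 m

355.9943


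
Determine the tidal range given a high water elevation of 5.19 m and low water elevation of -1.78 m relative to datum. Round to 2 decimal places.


Tidal range = High water - Low water
Tidal range = 5.19 - (-1.78)
Tidal range = 6.97 m

6.97


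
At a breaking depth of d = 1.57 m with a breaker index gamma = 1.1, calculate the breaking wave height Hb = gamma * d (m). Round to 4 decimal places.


Hb = gamma * d
Hb = 1.1 * 1.57
Hb = 1.7270 m

1.7270


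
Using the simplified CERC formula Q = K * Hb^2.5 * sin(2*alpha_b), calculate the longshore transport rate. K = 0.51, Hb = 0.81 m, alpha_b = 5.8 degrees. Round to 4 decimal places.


Q = K * Hb^2.5 * sin(2 * alpha_b)
Hb^2.5 = 0.81^2.5 = 0.590490
sin(2 * 5.8) = sin(11.6) = 0.201078
Q = 0.51 * 0.590490 * 0.201078
Q = 0.0606 m^3/s

0.0606


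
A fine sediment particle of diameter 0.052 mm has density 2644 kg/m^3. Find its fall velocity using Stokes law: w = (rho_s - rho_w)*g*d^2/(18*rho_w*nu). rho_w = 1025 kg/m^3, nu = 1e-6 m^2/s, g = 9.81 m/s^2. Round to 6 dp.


w = (rho_s - rho_w) * g * d^2 / (18 * rho_w * nu)
d = 0.052 mm = 0.000052 m
rho_s - rho_w = 2644 - 1025 = 1619
Numerator = 1619 * 9.81 * (0.000052)^2 = 0.000042945983
Denominator = 18 * 1025 * 1e-6 = 0.018450
w = 0.002328 m/s

0.002328


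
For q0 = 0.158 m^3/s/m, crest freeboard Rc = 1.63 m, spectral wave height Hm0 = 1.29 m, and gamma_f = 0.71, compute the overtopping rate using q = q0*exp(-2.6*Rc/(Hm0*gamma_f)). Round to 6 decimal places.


q = q0 * exp(-2.6 * Rc / (Hm0 * gamma_f))
Exponent = -2.6 * 1.63 / (1.29 * 0.71)
= -2.6 * 1.63 / 0.9159
= -4.627143
exp(-4.627143) = 0.009783
q = 0.158 * 0.009783
q = 0.001546 m^3/s/m

0.001546


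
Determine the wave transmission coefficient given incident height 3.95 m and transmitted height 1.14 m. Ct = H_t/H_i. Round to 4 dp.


Ct = H_t / H_i
Ct = 1.14 / 3.95
Ct = 0.2886

0.2886


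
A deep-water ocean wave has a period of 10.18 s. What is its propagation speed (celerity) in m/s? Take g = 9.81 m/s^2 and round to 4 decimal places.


We use the deep-water celerity formula:
C = g * T / (2 * pi)
C = 9.81 * 10.18 / (2 * 3.14159...)
C = 99.865800 / 6.283185
C = 15.8941 m/s

15.8941


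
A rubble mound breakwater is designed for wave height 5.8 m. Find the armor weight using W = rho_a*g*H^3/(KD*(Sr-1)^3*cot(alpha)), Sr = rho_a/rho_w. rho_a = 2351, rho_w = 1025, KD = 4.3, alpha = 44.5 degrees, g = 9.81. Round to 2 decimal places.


Sr = rho_a / rho_w = 2351 / 1025 = 2.293659
(Sr - 1) = 1.293659
(Sr - 1)^3 = 2.165005
cot(44.5) = 1 / tan(44.5) = 1 / 0.982697 = 1.017607
Numerator = 2351 * 9.81 * 5.8^3 = 4499928.5407
Denominator = 4.3 * 2.165005 * 1.017607 = 9.473439
W = 4499928.5407 / 9.473439
W = 475004.73 N

475004.73


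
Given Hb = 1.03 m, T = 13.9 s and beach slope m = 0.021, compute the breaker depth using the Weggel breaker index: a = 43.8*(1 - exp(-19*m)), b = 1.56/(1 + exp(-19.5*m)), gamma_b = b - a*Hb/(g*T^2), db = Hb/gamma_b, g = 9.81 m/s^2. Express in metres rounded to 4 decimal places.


a = 43.8 * (1 - exp(-19 * m))
exp(-19 * 0.021) = exp(-0.3990) = 0.670991
a = 43.8 * (1 - 0.670991) = 14.410607
b = 1.56 / (1 + exp(-19.5 * m))
exp(-19.5 * 0.021) = exp(-0.4095) = 0.663982
b = 1.56 / (1 + 0.663982) = 0.937510
Hb / (g * T^2) = 1.03 / (9.81 * 13.9^2) = 1.03 / 1895.3901 = 0.00054342
gamma_b = b - a * Hb/(g*T^2) = 0.937510 - 14.410607 * 0.00054342 = 0.929679
db = Hb / gamma_b = 1.03 / 0.929679
db = 1.1079 m

1.1079


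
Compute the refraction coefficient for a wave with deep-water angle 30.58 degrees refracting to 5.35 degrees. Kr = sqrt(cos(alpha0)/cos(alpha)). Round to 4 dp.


Kr = sqrt(cos(alpha0) / cos(alpha))
cos(30.58) = 0.860920
cos(5.35) = 0.995644
Kr = sqrt(0.860920 / 0.995644)
Kr = sqrt(0.864686)
Kr = 0.9299

0.9299


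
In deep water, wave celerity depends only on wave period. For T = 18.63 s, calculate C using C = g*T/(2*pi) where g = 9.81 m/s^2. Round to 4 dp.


We use the deep-water celerity formula:
C = g * T / (2 * pi)
C = 9.81 * 18.63 / (2 * 3.14159...)
C = 182.760300 / 6.283185
C = 29.0872 m/s

29.0872


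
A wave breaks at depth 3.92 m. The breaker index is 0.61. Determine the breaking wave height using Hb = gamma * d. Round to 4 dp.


Hb = gamma * d
Hb = 0.61 * 3.92
Hb = 2.3912 m

2.3912


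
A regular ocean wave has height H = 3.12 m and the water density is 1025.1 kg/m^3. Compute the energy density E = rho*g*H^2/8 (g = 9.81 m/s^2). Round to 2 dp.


E = (1/8) * rho * g * H^2
E = (1/8) * 1025.1 * 9.81 * 3.12^2
E = 0.125 * 1025.1 * 9.81 * 9.7344
E = 12236.42 J/m^2

12236.42


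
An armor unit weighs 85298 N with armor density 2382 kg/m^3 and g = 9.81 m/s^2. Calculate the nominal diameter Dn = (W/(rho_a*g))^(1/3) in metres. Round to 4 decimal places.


V = W / (rho_a * g)
V = 85298 / (2382 * 9.81)
V = 85298 / 23367.42
V = 3.650296 m^3
Dn = V^(1/3) = 3.650296^(1/3)
Dn = 1.5397 m

1.5397


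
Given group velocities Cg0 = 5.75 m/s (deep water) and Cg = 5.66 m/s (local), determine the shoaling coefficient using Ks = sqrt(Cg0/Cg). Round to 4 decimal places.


Ks = sqrt(Cg0 / Cg)
Ks = sqrt(5.75 / 5.66)
Ks = sqrt(1.0159)
Ks = 1.0079

1.0079


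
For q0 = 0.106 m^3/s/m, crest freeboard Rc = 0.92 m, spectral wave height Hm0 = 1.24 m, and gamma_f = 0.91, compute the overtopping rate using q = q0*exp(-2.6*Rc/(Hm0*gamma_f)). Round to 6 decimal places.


q = q0 * exp(-2.6 * Rc / (Hm0 * gamma_f))
Exponent = -2.6 * 0.92 / (1.24 * 0.91)
= -2.6 * 0.92 / 1.1284
= -2.119816
exp(-2.119816) = 0.120054
q = 0.106 * 0.120054
q = 0.012726 m^3/s/m

0.012726


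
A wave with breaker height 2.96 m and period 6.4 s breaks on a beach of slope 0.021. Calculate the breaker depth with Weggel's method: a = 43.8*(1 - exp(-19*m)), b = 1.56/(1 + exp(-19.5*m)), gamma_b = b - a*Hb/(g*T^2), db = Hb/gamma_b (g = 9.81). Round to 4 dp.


a = 43.8 * (1 - exp(-19 * m))
exp(-19 * 0.021) = exp(-0.3990) = 0.670991
a = 43.8 * (1 - 0.670991) = 14.410607
b = 1.56 / (1 + exp(-19.5 * m))
exp(-19.5 * 0.021) = exp(-0.4095) = 0.663982
b = 1.56 / (1 + 0.663982) = 0.937510
Hb / (g * T^2) = 2.96 / (9.81 * 6.4^2) = 2.96 / 401.8176 = 0.00736653
gamma_b = b - a * Hb/(g*T^2) = 0.937510 - 14.410607 * 0.00736653 = 0.831354
db = Hb / gamma_b = 2.96 / 0.831354
db = 3.5605 m

3.5605


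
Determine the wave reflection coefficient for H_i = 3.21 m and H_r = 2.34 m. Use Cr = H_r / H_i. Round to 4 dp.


Cr = H_r / H_i
Cr = 2.34 / 3.21
Cr = 0.7290

0.7290


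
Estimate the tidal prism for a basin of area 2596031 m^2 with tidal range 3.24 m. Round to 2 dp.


Tidal prism = Area * Tidal range
P = 2596031 * 3.24
P = 8411140.44 m^3

8411140.44


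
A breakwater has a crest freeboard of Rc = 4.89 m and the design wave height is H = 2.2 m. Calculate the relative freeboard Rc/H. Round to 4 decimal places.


Relative freeboard = Rc / H
= 4.89 / 2.2
= 2.2227

2.2227


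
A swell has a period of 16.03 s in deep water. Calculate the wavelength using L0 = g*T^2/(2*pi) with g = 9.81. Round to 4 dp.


L0 = g * T^2 / (2 * pi)
L0 = 9.81 * 16.03^2 / (2 * pi)
L0 = 9.81 * 256.9609 / 6.28319
L0 = 2520.7864 / 6.28319
L0 = 401.1956 m

401.1956


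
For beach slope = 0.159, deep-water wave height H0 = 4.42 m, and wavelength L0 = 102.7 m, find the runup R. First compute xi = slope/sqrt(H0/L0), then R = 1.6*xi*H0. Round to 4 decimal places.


xi = slope / sqrt(H0/L0)
H0/L0 = 4.42/102.7 = 0.043038
sqrt(0.043038) = 0.207456
xi = 0.159 / 0.207456 = 0.766428
R = 1.6 * xi * H0 = 1.6 * 0.766428 * 4.42
R = 5.4202 m

5.4202


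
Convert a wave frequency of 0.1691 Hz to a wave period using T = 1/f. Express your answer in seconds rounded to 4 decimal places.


T = 1 / f
T = 1 / 0.1691
T = 5.9137 s

5.9137


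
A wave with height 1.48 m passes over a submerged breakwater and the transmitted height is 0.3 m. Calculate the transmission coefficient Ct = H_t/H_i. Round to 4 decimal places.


Ct = H_t / H_i
Ct = 0.3 / 1.48
Ct = 0.2027

0.2027


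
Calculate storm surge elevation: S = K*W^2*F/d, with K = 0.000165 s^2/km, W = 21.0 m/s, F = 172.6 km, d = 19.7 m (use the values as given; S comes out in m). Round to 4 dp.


S = K * W^2 * F / d
W^2 = 21.0^2 = 441.00
S = 0.000165 * 441.00 * 172.6 / 19.7
Numerator = 0.000165 * 441.00 * 172.6 = 12.559239
S = 12.559239 / 19.7 = 0.6375 m

0.6375


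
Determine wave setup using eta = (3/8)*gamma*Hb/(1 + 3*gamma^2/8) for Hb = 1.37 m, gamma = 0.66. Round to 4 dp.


eta = (3/8) * gamma * Hb / (1 + 3*gamma^2/8)
Numerator = (3/8) * 0.66 * 1.37 = 0.339075
Denominator = 1 + 3*0.66^2/8 = 1 + 0.163350 = 1.163350
eta = 0.339075 / 1.163350
eta = 0.2915 m

0.2915


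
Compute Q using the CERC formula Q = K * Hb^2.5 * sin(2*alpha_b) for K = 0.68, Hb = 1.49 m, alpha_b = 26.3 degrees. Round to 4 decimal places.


Q = K * Hb^2.5 * sin(2 * alpha_b)
Hb^2.5 = 1.49^2.5 = 2.709977
sin(2 * 26.3) = sin(52.6) = 0.794415
Q = 0.68 * 2.709977 * 0.794415
Q = 1.4639 m^3/s

1.4639


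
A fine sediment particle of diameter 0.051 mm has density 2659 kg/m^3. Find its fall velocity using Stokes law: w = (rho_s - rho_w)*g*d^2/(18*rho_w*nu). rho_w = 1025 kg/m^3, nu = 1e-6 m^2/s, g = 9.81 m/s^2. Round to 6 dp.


w = (rho_s - rho_w) * g * d^2 / (18 * rho_w * nu)
d = 0.051 mm = 0.000051 m
rho_s - rho_w = 2659 - 1025 = 1634
Numerator = 1634 * 9.81 * (0.000051)^2 = 0.000041692834
Denominator = 18 * 1025 * 1e-6 = 0.018450
w = 0.002260 m/s

0.002260


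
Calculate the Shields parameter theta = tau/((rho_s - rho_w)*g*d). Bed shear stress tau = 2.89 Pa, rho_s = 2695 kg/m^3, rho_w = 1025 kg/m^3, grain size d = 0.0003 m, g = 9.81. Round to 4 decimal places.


theta = tau / ((rho_s - rho_w) * g * d)
rho_s - rho_w = 2695 - 1025 = 1670
Denominator = 1670 * 9.81 * 0.0003 = 4.914810
theta = 2.89 / 4.914810
theta = 0.5880

0.5880


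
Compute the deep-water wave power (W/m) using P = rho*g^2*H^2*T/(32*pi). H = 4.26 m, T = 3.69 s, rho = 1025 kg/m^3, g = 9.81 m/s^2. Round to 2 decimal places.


P = rho * g^2 * H^2 * T / (32 * pi)
P = 1025 * 9.81^2 * 4.26^2 * 3.69 / (32 * pi)
P = 1025 * 96.2361 * 18.1476 * 3.69 / 100.53096
P = 65706.39 W/m

65706.39


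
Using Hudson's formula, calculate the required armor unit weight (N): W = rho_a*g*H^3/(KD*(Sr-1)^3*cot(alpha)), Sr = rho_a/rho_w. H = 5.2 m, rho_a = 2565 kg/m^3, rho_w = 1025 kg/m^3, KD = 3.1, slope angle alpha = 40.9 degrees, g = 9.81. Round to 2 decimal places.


Sr = rho_a / rho_w = 2565 / 1025 = 2.502439
(Sr - 1) = 1.502439
(Sr - 1)^3 = 3.391490
cot(40.9) = 1 / tan(40.9) = 1 / 0.866227 = 1.154432
Numerator = 2565 * 9.81 * 5.2^3 = 3538069.8912
Denominator = 3.1 * 3.391490 * 1.154432 = 12.137254
W = 3538069.8912 / 12.137254
W = 291504.96 N

291504.96


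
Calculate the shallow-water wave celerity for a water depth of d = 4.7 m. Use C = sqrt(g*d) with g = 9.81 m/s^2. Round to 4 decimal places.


Using the shallow-water approximation:
C = sqrt(g * d) = sqrt(9.81 * 4.7)
C = sqrt(46.1070)
C = 6.7902 m/s

6.7902


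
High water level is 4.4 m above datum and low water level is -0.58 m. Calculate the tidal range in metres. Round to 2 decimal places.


Tidal range = High water - Low water
Tidal range = 4.4 - (-0.58)
Tidal range = 4.98 m

4.98


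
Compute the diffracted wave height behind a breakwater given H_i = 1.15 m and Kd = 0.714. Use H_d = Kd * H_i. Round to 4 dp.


H_d = Kd * H_i
H_d = 0.714 * 1.15
H_d = 0.8211 m

0.8211


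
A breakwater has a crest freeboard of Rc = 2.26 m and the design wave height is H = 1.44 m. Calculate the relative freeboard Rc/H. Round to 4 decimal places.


Relative freeboard = Rc / H
= 2.26 / 1.44
= 1.5694

1.5694


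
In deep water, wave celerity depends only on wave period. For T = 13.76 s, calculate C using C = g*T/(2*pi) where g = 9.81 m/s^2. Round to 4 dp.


We use the deep-water celerity formula:
C = g * T / (2 * pi)
C = 9.81 * 13.76 / (2 * 3.14159...)
C = 134.985600 / 6.283185
C = 21.4836 m/s

21.4836


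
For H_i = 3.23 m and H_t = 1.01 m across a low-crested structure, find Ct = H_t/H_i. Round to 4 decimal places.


Ct = H_t / H_i
Ct = 1.01 / 3.23
Ct = 0.3127

0.3127


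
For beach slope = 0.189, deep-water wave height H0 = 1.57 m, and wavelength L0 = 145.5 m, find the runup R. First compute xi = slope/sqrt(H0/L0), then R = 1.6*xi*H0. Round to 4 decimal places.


xi = slope / sqrt(H0/L0)
H0/L0 = 1.57/145.5 = 0.010790
sqrt(0.010790) = 0.103877
xi = 0.189 / 0.103877 = 1.819464
R = 1.6 * xi * H0 = 1.6 * 1.819464 * 1.57
R = 4.5705 m

4.5705


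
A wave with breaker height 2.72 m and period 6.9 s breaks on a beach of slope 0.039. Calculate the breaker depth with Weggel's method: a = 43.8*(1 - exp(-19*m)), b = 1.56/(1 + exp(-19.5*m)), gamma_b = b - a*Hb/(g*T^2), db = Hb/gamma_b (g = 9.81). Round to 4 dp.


a = 43.8 * (1 - exp(-19 * m))
exp(-19 * 0.039) = exp(-0.7410) = 0.476637
a = 43.8 * (1 - 0.476637) = 22.923298
b = 1.56 / (1 + exp(-19.5 * m))
exp(-19.5 * 0.039) = exp(-0.7605) = 0.467433
b = 1.56 / (1 + 0.467433) = 1.063081
Hb / (g * T^2) = 2.72 / (9.81 * 6.9^2) = 2.72 / 467.0541 = 0.00582374
gamma_b = b - a * Hb/(g*T^2) = 1.063081 - 22.923298 * 0.00582374 = 0.929582
db = Hb / gamma_b = 2.72 / 0.929582
db = 2.9260 m

2.9260


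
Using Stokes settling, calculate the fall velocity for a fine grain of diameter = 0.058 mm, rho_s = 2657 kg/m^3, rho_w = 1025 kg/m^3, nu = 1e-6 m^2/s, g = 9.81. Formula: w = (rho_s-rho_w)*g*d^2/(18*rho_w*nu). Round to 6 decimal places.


w = (rho_s - rho_w) * g * d^2 / (18 * rho_w * nu)
d = 0.058 mm = 0.000058 m
rho_s - rho_w = 2657 - 1025 = 1632
Numerator = 1632 * 9.81 * (0.000058)^2 = 0.000053857371
Denominator = 18 * 1025 * 1e-6 = 0.018450
w = 0.002919 m/s

0.002919


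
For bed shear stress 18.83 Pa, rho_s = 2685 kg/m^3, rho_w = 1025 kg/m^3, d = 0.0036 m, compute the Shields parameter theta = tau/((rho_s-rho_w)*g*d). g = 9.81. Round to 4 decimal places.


theta = tau / ((rho_s - rho_w) * g * d)
rho_s - rho_w = 2685 - 1025 = 1660
Denominator = 1660 * 9.81 * 0.0036 = 58.624560
theta = 18.83 / 58.624560
theta = 0.3212

0.3212


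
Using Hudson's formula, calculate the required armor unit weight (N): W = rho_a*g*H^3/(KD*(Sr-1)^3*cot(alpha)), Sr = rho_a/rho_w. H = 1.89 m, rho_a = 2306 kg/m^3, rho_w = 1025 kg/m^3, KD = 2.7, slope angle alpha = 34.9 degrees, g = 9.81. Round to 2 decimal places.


Sr = rho_a / rho_w = 2306 / 1025 = 2.249756
(Sr - 1) = 1.249756
(Sr - 1)^3 = 1.951982
cot(34.9) = 1 / tan(34.9) = 1 / 0.697610 = 1.433466
Numerator = 2306 * 9.81 * 1.89^3 = 152726.2621
Denominator = 2.7 * 1.951982 * 1.433466 = 7.554871
W = 152726.2621 / 7.554871
W = 20215.60 N

20215.60


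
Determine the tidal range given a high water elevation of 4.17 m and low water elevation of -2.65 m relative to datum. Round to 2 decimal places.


Tidal range = High water - Low water
Tidal range = 4.17 - (-2.65)
Tidal range = 6.82 m

6.82


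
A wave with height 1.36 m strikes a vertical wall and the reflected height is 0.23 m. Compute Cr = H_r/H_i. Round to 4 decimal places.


Cr = H_r / H_i
Cr = 0.23 / 1.36
Cr = 0.1691

0.1691


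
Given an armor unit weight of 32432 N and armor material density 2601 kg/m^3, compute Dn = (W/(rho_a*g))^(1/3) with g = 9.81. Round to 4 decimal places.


V = W / (rho_a * g)
V = 32432 / (2601 * 9.81)
V = 32432 / 25515.81
V = 1.271055 m^3
Dn = V^(1/3) = 1.271055^(1/3)
Dn = 1.0832 m

1.0832


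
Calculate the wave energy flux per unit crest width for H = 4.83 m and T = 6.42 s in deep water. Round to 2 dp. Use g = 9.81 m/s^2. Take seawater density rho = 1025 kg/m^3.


P = rho * g^2 * H^2 * T / (32 * pi)
P = 1025 * 9.81^2 * 4.83^2 * 6.42 / (32 * pi)
P = 1025 * 96.2361 * 23.3289 * 6.42 / 100.53096
P = 146957.35 W/m

146957.35


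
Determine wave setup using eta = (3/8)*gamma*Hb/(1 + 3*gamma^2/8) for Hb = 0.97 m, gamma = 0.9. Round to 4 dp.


eta = (3/8) * gamma * Hb / (1 + 3*gamma^2/8)
Numerator = (3/8) * 0.9 * 0.97 = 0.327375
Denominator = 1 + 3*0.9^2/8 = 1 + 0.303750 = 1.303750
eta = 0.327375 / 1.303750
eta = 0.2511 m

0.2511


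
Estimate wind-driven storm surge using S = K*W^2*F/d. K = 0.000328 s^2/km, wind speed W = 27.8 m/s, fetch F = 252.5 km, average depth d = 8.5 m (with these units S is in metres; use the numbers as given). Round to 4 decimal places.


S = K * W^2 * F / d
W^2 = 27.8^2 = 772.84
S = 0.000328 * 772.84 * 252.5 / 8.5
Numerator = 0.000328 * 772.84 * 252.5 = 64.006609
S = 64.006609 / 8.5 = 7.5302 m

7.5302


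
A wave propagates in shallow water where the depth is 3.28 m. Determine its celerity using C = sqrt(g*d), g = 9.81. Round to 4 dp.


Using the shallow-water approximation:
C = sqrt(g * d) = sqrt(9.81 * 3.28)
C = sqrt(32.1768)
C = 5.6725 m/s

5.6725


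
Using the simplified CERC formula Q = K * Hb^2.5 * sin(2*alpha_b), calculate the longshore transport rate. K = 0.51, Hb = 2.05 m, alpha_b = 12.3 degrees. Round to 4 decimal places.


Q = K * Hb^2.5 * sin(2 * alpha_b)
Hb^2.5 = 2.05^2.5 = 6.017064
sin(2 * 12.3) = sin(24.6) = 0.416281
Q = 0.51 * 6.017064 * 0.416281
Q = 1.2774 m^3/s

1.2774


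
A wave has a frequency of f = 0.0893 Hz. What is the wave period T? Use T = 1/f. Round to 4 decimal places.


T = 1 / f
T = 1 / 0.0893
T = 11.1982 s

11.1982


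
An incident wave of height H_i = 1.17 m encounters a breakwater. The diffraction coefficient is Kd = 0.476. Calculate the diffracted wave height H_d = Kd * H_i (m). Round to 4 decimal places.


H_d = Kd * H_i
H_d = 0.476 * 1.17
H_d = 0.5569 m

0.5569


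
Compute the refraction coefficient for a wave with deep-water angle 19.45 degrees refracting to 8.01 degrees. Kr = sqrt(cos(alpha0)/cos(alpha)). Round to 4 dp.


Kr = sqrt(cos(alpha0) / cos(alpha))
cos(19.45) = 0.942932
cos(8.01) = 0.990244
Kr = sqrt(0.942932 / 0.990244)
Kr = sqrt(0.952223)
Kr = 0.9758

0.9758


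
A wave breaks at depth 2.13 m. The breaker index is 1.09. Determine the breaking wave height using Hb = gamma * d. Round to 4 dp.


Hb = gamma * d
Hb = 1.09 * 2.13
Hb = 2.3217 m

2.3217


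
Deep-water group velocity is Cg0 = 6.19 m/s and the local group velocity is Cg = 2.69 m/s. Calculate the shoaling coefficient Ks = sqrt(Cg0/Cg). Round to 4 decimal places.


Ks = sqrt(Cg0 / Cg)
Ks = sqrt(6.19 / 2.69)
Ks = sqrt(2.3011)
Ks = 1.5169

1.5169


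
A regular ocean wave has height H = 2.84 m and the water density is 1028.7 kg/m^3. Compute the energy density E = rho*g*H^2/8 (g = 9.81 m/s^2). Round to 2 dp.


E = (1/8) * rho * g * H^2
E = (1/8) * 1028.7 * 9.81 * 2.84^2
E = 0.125 * 1028.7 * 9.81 * 8.0656
E = 10174.30 J/m^2

10174.30


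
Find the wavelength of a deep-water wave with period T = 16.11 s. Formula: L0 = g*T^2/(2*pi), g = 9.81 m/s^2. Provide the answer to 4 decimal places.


L0 = g * T^2 / (2 * pi)
L0 = 9.81 * 16.11^2 / (2 * pi)
L0 = 9.81 * 259.5321 / 6.28319
L0 = 2546.0099 / 6.28319
L0 = 405.2101 m

405.2101


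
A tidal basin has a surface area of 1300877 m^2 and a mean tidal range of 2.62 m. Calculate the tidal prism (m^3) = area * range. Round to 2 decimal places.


Tidal prism = Area * Tidal range
P = 1300877 * 2.62
P = 3408297.74 m^3

3408297.74


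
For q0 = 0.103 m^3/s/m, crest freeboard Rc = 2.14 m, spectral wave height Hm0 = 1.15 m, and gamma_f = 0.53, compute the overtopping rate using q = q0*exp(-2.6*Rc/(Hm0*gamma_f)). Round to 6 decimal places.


q = q0 * exp(-2.6 * Rc / (Hm0 * gamma_f))
Exponent = -2.6 * 2.14 / (1.15 * 0.53)
= -2.6 * 2.14 / 0.6095
= -9.128794
exp(-9.128794) = 0.000108
q = 0.103 * 0.000108
q = 0.000011 m^3/s/m

0.000011


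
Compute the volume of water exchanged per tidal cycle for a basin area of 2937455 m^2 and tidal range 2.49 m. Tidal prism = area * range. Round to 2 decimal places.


Tidal prism = Area * Tidal range
P = 2937455 * 2.49
P = 7314262.95 m^3

7314262.95


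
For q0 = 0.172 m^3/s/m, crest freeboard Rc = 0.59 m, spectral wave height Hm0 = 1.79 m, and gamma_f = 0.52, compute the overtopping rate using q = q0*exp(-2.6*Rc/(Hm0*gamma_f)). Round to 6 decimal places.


q = q0 * exp(-2.6 * Rc / (Hm0 * gamma_f))
Exponent = -2.6 * 0.59 / (1.79 * 0.52)
= -2.6 * 0.59 / 0.9308
= -1.648045
exp(-1.648045) = 0.192426
q = 0.172 * 0.192426
q = 0.033097 m^3/s/m

0.033097


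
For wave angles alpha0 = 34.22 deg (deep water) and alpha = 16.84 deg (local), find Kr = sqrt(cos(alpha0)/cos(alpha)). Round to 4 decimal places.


Kr = sqrt(cos(alpha0) / cos(alpha))
cos(34.22) = 0.826884
cos(16.84) = 0.957117
Kr = sqrt(0.826884 / 0.957117)
Kr = sqrt(0.863932)
Kr = 0.9295

0.9295


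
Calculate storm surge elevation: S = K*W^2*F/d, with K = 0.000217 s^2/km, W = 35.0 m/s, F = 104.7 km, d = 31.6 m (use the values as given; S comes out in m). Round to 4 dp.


S = K * W^2 * F / d
W^2 = 35.0^2 = 1225.00
S = 0.000217 * 1225.00 * 104.7 / 31.6
Numerator = 0.000217 * 1225.00 * 104.7 = 27.831877
S = 27.831877 / 31.6 = 0.8808 m

0.8808


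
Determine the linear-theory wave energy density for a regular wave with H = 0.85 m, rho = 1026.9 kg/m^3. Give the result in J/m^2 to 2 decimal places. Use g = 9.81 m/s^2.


E = (1/8) * rho * g * H^2
E = (1/8) * 1026.9 * 9.81 * 0.85^2
E = 0.125 * 1026.9 * 9.81 * 0.7225
E = 909.80 J/m^2

909.80


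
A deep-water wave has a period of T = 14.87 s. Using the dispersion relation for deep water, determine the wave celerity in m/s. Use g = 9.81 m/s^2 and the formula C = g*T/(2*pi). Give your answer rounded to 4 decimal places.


We use the deep-water celerity formula:
C = g * T / (2 * pi)
C = 9.81 * 14.87 / (2 * 3.14159...)
C = 145.874700 / 6.283185
C = 23.2167 m/s

23.2167


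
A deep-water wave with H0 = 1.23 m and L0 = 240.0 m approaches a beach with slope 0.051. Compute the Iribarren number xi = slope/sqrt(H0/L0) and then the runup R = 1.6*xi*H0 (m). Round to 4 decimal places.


xi = slope / sqrt(H0/L0)
H0/L0 = 1.23/240.0 = 0.005125
sqrt(0.005125) = 0.071589
xi = 0.051 / 0.071589 = 0.712399
R = 1.6 * xi * H0 = 1.6 * 0.712399 * 1.23
R = 1.4020 m

1.4020


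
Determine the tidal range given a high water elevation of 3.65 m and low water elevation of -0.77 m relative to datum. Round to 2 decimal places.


Tidal range = High water - Low water
Tidal range = 3.65 - (-0.77)
Tidal range = 4.42 m

4.42


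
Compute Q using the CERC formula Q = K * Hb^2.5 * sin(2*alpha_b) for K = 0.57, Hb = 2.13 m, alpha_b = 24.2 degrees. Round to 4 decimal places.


Q = K * Hb^2.5 * sin(2 * alpha_b)
Hb^2.5 = 2.13^2.5 = 6.621388
sin(2 * 24.2) = sin(48.4) = 0.747798
Q = 0.57 * 6.621388 * 0.747798
Q = 2.8223 m^3/s

2.8223


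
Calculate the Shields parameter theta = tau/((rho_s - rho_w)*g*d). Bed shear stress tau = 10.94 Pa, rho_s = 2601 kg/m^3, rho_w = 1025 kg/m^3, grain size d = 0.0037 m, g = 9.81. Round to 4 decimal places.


theta = tau / ((rho_s - rho_w) * g * d)
rho_s - rho_w = 2601 - 1025 = 1576
Denominator = 1576 * 9.81 * 0.0037 = 57.204072
theta = 10.94 / 57.204072
theta = 0.1912

0.1912


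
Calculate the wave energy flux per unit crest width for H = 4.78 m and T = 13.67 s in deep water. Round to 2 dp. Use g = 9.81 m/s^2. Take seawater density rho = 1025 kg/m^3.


P = rho * g^2 * H^2 * T / (32 * pi)
P = 1025 * 9.81^2 * 4.78^2 * 13.67 / (32 * pi)
P = 1025 * 96.2361 * 22.8484 * 13.67 / 100.53096
P = 306468.85 W/m

306468.85


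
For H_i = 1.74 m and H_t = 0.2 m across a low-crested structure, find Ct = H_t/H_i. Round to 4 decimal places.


Ct = H_t / H_i
Ct = 0.2 / 1.74
Ct = 0.1149

0.1149


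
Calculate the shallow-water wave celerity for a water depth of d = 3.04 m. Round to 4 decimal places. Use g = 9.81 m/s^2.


Using the shallow-water approximation:
C = sqrt(g * d) = sqrt(9.81 * 3.04)
C = sqrt(29.8224)
C = 5.4610 m/s

5.4610


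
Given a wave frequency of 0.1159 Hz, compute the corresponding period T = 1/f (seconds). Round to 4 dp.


T = 1 / f
T = 1 / 0.1159
T = 8.6281 s

8.6281


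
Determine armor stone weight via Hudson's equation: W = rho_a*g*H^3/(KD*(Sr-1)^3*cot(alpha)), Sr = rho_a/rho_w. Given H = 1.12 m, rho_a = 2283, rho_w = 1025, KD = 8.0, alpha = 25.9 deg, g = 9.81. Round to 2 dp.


Sr = rho_a / rho_w = 2283 / 1025 = 2.227317
(Sr - 1) = 1.227317
(Sr - 1)^3 = 1.848717
cot(25.9) = 1 / tan(25.9) = 1 / 0.485574 = 2.059419
Numerator = 2283 * 9.81 * 1.12^3 = 31465.0906
Denominator = 8.0 * 1.848717 * 2.059419 = 30.458252
W = 31465.0906 / 30.458252
W = 1033.06 N

1033.06


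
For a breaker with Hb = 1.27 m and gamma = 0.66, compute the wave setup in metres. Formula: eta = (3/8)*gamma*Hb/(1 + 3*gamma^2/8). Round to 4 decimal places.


eta = (3/8) * gamma * Hb / (1 + 3*gamma^2/8)
Numerator = (3/8) * 0.66 * 1.27 = 0.314325
Denominator = 1 + 3*0.66^2/8 = 1 + 0.163350 = 1.163350
eta = 0.314325 / 1.163350
eta = 0.2702 m

0.2702


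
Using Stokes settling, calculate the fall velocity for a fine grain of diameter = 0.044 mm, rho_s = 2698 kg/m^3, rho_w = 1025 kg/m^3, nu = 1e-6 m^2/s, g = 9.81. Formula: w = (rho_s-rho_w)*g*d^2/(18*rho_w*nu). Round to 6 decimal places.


w = (rho_s - rho_w) * g * d^2 / (18 * rho_w * nu)
d = 0.044 mm = 0.000044 m
rho_s - rho_w = 2698 - 1025 = 1673
Numerator = 1673 * 9.81 * (0.000044)^2 = 0.000031773884
Denominator = 18 * 1025 * 1e-6 = 0.018450
w = 0.001722 m/s

0.001722


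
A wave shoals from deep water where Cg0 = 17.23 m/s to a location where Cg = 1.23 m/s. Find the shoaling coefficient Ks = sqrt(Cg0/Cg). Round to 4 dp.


Ks = sqrt(Cg0 / Cg)
Ks = sqrt(17.23 / 1.23)
Ks = sqrt(14.0081)
Ks = 3.7427

3.7427


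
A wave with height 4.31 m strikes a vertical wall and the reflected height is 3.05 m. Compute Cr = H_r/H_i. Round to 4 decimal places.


Cr = H_r / H_i
Cr = 3.05 / 4.31
Cr = 0.7077

0.7077


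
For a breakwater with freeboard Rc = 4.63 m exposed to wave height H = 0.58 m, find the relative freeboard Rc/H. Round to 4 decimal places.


Relative freeboard = Rc / H
= 4.63 / 0.58
= 7.9828

7.9828


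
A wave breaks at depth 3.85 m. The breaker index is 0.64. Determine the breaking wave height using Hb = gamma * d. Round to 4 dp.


Hb = gamma * d
Hb = 0.64 * 3.85
Hb = 2.4640 m

2.4640


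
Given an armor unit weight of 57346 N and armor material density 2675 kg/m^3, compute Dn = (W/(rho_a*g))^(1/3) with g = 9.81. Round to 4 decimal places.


V = W / (rho_a * g)
V = 57346 / (2675 * 9.81)
V = 57346 / 26241.75
V = 2.185296 m^3
Dn = V^(1/3) = 2.185296^(1/3)
Dn = 1.2977 m

1.2977


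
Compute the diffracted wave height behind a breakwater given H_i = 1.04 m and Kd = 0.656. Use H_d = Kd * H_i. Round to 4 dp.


H_d = Kd * H_i
H_d = 0.656 * 1.04
H_d = 0.6822 m

0.6822


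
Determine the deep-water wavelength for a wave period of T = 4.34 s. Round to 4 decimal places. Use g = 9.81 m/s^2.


L0 = g * T^2 / (2 * pi)
L0 = 9.81 * 4.34^2 / (2 * pi)
L0 = 9.81 * 18.8356 / 6.28319
L0 = 184.7772 / 6.28319
L0 = 29.4082 m

29.4082


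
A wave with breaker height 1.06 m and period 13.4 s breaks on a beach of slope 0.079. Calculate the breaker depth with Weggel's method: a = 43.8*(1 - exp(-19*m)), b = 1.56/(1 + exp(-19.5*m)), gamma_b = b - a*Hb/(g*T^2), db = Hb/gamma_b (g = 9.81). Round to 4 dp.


a = 43.8 * (1 - exp(-19 * m))
exp(-19 * 0.079) = exp(-1.5010) = 0.222907
a = 43.8 * (1 - 0.222907) = 34.036667
b = 1.56 / (1 + exp(-19.5 * m))
exp(-19.5 * 0.079) = exp(-1.5405) = 0.214274
b = 1.56 / (1 + 0.214274) = 1.284718
Hb / (g * T^2) = 1.06 / (9.81 * 13.4^2) = 1.06 / 1761.4836 = 0.00060177
gamma_b = b - a * Hb/(g*T^2) = 1.284718 - 34.036667 * 0.00060177 = 1.264236
db = Hb / gamma_b = 1.06 / 1.264236
db = 0.8385 m

0.8385
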